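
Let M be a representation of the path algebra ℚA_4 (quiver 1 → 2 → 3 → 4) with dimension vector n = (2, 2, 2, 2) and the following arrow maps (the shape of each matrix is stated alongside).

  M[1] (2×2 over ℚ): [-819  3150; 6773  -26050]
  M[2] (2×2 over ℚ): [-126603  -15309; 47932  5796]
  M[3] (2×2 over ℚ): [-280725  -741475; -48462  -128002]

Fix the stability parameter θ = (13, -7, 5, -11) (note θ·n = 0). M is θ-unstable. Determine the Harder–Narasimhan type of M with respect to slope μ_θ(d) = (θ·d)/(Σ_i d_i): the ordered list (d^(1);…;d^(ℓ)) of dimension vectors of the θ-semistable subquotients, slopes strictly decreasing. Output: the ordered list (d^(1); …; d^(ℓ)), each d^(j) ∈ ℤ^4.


Barcode: M ≅ I[1,1], I[1,2], I[2,4], I[3,3], I[4,4]. HN layers by μ_θ (6 steps, strictly decreasing):
  μ^(1)=13; μ^(2)=5; μ^(3)=3; μ^(4)=-3; μ^(5)=-7; μ^(6)=-11

((1, 0, 0, 0); (0, 0, 1, 0); (1, 1, 0, 0); (0, 0, 1, 1); (0, 1, 0, 0); (0, 0, 0, 1))


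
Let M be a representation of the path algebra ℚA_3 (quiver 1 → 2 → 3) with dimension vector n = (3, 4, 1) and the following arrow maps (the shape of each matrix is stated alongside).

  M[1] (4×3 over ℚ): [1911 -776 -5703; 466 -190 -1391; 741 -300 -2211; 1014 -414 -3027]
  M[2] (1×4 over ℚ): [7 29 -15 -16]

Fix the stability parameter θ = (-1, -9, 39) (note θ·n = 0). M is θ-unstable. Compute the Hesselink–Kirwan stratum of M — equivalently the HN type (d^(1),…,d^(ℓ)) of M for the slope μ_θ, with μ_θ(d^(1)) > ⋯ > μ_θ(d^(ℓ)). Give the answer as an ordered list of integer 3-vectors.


Via rank(M_{q-1}∘⋯∘M_p): M ≅ I[1,1], I[1,2], I[1,3], I[2,2]^2.
μ_θ-semistable layers: μ^(1)=39; μ^(2)=-1; μ^(3)=-5; μ^(4)=-9

((0, 0, 1); (1, 0, 0); (2, 2, 0); (0, 2, 0))


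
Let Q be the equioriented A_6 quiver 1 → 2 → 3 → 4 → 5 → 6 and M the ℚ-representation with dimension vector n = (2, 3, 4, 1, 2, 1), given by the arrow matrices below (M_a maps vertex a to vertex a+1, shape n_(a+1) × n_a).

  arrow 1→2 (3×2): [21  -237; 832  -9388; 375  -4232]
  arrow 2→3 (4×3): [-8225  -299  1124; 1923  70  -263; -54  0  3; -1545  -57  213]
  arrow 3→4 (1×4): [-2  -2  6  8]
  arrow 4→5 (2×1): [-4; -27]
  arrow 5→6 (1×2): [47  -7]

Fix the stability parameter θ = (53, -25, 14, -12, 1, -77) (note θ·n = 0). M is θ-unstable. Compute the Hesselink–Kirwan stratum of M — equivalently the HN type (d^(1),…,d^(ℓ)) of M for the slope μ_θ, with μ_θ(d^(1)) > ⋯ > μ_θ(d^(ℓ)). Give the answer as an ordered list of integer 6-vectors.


Interval decomposition of M: I[1,3], I[1,6], I[2,3], I[3,3], I[5,5].
HN type (ℓ=4): μ^(1)=14; μ^(2)=1; μ^(3)=-23/3; μ^(4)=-25

((1, 1, 3, 0, 0, 0); (0, 0, 0, 0, 1, 0); (1, 1, 1, 1, 1, 1); (0, 1, 0, 0, 0, 0))


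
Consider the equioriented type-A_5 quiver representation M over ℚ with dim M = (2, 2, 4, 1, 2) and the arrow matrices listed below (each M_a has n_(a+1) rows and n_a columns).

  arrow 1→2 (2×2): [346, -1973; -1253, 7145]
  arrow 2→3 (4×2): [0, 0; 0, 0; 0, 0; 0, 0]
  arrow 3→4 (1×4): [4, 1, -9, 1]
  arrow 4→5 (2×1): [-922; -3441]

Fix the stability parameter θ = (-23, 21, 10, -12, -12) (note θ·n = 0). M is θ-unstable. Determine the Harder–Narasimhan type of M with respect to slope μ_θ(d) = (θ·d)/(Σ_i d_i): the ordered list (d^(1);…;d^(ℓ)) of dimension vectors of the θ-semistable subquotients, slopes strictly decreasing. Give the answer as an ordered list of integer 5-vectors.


Barcode: M ≅ I[1,2]^2, I[3,3]^3, I[3,5], I[5,5]. HN layers by μ_θ (5 steps, strictly decreasing):
  μ^(1)=21; μ^(2)=10; μ^(3)=-14/3; μ^(4)=-12; μ^(5)=-23

((0, 2, 0, 0, 0); (0, 0, 3, 0, 0); (0, 0, 1, 1, 1); (0, 0, 0, 0, 1); (2, 0, 0, 0, 0))


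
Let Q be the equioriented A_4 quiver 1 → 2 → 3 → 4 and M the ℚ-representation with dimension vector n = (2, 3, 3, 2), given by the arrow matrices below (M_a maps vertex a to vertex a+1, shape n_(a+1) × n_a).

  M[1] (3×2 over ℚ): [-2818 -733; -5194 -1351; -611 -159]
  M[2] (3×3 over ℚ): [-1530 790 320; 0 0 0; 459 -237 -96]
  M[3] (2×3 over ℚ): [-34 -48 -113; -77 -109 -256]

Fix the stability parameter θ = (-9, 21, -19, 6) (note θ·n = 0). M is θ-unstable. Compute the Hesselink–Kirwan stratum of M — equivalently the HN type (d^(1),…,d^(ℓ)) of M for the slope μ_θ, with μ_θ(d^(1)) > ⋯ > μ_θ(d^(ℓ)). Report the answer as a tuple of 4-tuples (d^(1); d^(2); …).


Via rank(M_{q-1}∘⋯∘M_p): M ≅ I[1,2], I[1,4], I[2,2], I[3,3], I[3,4].
μ_θ-semistable layers: μ^(1)=21; μ^(2)=6; μ^(3)=1; μ^(4)=-9; μ^(5)=-19

((0, 2, 0, 0); (0, 0, 0, 2); (0, 1, 1, 0); (2, 0, 0, 0); (0, 0, 2, 0))


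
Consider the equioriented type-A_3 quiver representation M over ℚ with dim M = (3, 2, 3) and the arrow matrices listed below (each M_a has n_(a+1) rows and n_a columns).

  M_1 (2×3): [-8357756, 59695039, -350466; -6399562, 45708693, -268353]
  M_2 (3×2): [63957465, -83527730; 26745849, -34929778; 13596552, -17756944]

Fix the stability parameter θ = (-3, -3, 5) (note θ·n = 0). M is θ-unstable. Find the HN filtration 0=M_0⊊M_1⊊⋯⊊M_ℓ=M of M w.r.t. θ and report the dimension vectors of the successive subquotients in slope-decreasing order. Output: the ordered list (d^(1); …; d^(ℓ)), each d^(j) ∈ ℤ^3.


Interval decomposition of M: I[1,1], I[1,2], I[1,3], I[3,3]^2.
HN type (ℓ=2): μ^(1)=5; μ^(2)=-3

((0, 0, 3); (3, 2, 0))


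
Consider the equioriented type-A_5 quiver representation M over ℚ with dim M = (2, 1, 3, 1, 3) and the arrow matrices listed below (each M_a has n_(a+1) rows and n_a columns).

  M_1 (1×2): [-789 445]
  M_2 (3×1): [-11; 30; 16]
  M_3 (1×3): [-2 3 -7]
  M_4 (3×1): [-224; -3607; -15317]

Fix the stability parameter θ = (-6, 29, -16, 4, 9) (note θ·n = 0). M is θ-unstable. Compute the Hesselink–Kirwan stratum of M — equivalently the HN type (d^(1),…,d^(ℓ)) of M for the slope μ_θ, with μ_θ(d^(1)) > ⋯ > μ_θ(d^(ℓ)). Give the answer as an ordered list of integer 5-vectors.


Interval decomposition of M: I[1,1], I[1,3], I[3,3], I[3,5], I[5,5]^2.
HN type (ℓ=5): μ^(1)=9; μ^(2)=13/2; μ^(3)=4; μ^(4)=-6; μ^(5)=-16

((0, 0, 0, 0, 3); (0, 1, 1, 0, 0); (0, 0, 0, 1, 0); (2, 0, 0, 0, 0); (0, 0, 2, 0, 0))


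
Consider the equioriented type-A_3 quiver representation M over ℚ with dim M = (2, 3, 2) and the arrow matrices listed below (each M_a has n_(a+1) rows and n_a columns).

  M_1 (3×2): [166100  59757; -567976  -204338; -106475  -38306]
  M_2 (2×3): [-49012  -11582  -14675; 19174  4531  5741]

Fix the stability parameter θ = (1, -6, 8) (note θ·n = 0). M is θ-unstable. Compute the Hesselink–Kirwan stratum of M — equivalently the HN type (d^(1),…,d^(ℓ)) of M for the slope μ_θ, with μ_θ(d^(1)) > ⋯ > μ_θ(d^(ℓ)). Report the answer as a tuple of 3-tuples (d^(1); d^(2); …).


Via rank(M_{q-1}∘⋯∘M_p): M ≅ I[1,2], I[1,3], I[2,3].
μ_θ-semistable layers: μ^(1)=8; μ^(2)=-5/2; μ^(3)=-6

((0, 0, 2); (2, 2, 0); (0, 1, 0))


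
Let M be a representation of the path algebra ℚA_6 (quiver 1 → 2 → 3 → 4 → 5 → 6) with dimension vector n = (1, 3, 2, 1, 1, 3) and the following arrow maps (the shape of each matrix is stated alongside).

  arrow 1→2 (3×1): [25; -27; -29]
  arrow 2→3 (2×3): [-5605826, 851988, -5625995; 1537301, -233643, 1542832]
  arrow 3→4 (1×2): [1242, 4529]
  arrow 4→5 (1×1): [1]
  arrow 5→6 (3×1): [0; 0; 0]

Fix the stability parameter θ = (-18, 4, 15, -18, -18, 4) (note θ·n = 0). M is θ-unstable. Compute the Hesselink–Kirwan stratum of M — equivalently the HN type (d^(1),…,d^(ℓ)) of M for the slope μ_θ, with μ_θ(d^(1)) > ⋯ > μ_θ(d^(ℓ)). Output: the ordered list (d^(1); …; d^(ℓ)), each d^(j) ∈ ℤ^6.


Barcode: M ≅ I[1,3], I[2,2], I[2,5], I[6,6]^3. HN layers by μ_θ (4 steps, strictly decreasing):
  μ^(1)=15; μ^(2)=4; μ^(3)=-17/4; μ^(4)=-18

((0, 0, 1, 0, 0, 0); (0, 2, 0, 0, 0, 3); (0, 1, 1, 1, 1, 0); (1, 0, 0, 0, 0, 0))


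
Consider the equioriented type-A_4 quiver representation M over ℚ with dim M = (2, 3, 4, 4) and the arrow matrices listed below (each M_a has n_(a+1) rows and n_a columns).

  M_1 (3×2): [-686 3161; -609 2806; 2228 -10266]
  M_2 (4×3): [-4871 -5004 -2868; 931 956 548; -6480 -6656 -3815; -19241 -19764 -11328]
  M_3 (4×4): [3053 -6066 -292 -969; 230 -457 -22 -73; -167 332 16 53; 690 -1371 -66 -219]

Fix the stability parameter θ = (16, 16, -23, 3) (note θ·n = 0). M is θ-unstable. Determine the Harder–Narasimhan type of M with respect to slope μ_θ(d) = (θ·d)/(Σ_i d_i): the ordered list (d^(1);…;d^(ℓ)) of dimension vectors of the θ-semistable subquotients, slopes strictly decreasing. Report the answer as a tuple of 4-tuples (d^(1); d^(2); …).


Interval decomposition of M: I[1,2], I[1,3], I[2,4], I[3,3], I[3,4], I[4,4]^2.
HN type (ℓ=4): μ^(1)=16; μ^(2)=3; μ^(3)=-7/2; μ^(4)=-23

((1, 1, 0, 0); (1, 1, 1, 4); (0, 1, 1, 0); (0, 0, 2, 0))


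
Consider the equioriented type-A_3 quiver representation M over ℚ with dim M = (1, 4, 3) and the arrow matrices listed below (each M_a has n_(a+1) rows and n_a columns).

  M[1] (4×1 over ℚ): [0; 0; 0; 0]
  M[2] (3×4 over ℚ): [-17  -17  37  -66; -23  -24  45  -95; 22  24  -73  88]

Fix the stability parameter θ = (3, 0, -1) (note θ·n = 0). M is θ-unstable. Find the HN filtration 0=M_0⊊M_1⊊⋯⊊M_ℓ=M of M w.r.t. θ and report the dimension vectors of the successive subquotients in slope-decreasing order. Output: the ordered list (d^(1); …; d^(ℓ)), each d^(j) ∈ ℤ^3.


Interval decomposition of M: I[1,1], I[2,2], I[2,3]^3.
HN type (ℓ=3): μ^(1)=3; μ^(2)=0; μ^(3)=-1/2

((1, 0, 0); (0, 1, 0); (0, 3, 3))


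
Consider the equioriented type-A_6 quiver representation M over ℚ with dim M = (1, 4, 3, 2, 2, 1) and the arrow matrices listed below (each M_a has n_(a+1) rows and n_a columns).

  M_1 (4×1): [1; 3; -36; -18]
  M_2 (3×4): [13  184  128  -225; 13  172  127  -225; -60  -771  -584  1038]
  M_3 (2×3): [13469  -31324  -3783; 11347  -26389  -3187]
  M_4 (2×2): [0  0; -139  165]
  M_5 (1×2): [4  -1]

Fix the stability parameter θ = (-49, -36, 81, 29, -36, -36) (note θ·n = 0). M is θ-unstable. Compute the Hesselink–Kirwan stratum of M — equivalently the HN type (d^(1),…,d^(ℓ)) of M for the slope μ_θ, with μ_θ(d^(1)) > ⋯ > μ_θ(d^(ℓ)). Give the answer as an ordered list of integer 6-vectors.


Interval decomposition of M: I[1,6], I[2,2], I[2,3], I[2,4], I[5,5].
HN type (ℓ=5): μ^(1)=81; μ^(2)=55; μ^(3)=19/2; μ^(4)=-36; μ^(5)=-49

((0, 0, 1, 0, 0, 0); (0, 0, 1, 1, 0, 0); (0, 0, 1, 1, 1, 1); (0, 4, 0, 0, 1, 0); (1, 0, 0, 0, 0, 0))


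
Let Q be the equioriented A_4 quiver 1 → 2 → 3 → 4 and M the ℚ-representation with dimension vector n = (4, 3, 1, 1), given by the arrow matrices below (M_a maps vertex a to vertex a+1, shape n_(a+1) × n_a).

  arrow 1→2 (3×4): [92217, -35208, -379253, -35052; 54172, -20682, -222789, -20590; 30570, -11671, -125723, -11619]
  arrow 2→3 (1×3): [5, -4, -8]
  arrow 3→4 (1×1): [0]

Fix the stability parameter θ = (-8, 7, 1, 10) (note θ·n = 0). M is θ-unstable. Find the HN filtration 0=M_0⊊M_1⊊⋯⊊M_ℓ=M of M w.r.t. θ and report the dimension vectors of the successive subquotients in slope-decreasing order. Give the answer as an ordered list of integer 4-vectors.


Via rank(M_{q-1}∘⋯∘M_p): M ≅ I[1,1], I[1,2]^2, I[1,3], I[4,4].
μ_θ-semistable layers: μ^(1)=10; μ^(2)=7; μ^(3)=4; μ^(4)=-8

((0, 0, 0, 1); (0, 2, 0, 0); (0, 1, 1, 0); (4, 0, 0, 0))


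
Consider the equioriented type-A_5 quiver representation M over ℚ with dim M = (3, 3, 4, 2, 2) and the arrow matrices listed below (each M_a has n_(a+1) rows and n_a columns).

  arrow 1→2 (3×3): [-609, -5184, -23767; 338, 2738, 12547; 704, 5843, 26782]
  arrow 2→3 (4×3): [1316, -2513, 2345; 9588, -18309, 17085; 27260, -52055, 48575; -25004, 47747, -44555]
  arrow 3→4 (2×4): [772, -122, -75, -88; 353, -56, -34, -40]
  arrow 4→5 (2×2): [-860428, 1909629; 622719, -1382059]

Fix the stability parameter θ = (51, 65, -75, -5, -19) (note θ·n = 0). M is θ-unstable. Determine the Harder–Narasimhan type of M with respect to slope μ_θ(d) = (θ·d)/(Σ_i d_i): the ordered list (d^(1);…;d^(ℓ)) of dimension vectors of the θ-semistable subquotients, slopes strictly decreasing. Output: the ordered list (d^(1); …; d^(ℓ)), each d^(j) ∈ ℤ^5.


Via rank(M_{q-1}∘⋯∘M_p): M ≅ I[1,2]^2, I[1,5], I[3,3]^2, I[3,5].
μ_θ-semistable layers: μ^(1)=65; μ^(2)=51; μ^(3)=17/5; μ^(4)=-12; μ^(5)=-75

((0, 2, 0, 0, 0); (2, 0, 0, 0, 0); (1, 1, 1, 1, 1); (0, 0, 0, 1, 1); (0, 0, 3, 0, 0))


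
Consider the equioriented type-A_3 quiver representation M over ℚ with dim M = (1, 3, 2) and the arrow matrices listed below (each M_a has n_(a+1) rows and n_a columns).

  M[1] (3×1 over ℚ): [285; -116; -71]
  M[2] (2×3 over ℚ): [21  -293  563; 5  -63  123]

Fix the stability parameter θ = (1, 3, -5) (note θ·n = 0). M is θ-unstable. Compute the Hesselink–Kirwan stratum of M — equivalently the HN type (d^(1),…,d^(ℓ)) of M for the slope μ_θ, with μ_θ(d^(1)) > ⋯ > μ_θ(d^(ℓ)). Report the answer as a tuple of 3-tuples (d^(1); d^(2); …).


Barcode: M ≅ I[1,2], I[2,3]^2. HN layers by μ_θ (3 steps, strictly decreasing):
  μ^(1)=3; μ^(2)=1; μ^(3)=-1

((0, 1, 0); (1, 0, 0); (0, 2, 2))


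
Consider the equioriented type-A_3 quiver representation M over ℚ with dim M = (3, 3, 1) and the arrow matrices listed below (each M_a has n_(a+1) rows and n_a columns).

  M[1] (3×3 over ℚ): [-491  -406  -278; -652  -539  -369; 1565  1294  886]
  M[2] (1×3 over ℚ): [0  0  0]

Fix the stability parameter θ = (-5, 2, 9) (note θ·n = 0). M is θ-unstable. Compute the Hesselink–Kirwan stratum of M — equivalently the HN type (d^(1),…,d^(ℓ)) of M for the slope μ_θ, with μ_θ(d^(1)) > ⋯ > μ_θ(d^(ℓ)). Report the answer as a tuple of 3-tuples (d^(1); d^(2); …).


Interval decomposition of M: I[1,1], I[1,2]^2, I[2,2], I[3,3].
HN type (ℓ=3): μ^(1)=9; μ^(2)=2; μ^(3)=-5

((0, 0, 1); (0, 3, 0); (3, 0, 0))


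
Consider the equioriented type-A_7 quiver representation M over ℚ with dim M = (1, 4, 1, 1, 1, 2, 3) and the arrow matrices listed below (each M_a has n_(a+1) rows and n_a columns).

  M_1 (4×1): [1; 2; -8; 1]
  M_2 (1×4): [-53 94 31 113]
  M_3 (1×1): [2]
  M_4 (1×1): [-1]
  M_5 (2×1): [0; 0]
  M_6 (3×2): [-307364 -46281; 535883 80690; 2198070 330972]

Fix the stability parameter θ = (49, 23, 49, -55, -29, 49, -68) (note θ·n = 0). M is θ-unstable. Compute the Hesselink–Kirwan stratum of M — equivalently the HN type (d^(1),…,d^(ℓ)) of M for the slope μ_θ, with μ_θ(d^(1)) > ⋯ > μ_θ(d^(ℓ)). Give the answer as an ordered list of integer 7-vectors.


Via rank(M_{q-1}∘⋯∘M_p): M ≅ I[1,2], I[2,2]^2, I[2,5], I[6,7]^2, I[7,7].
μ_θ-semistable layers: μ^(1)=36; μ^(2)=23; μ^(3)=-3; μ^(4)=-19/2; μ^(5)=-68

((1, 1, 0, 0, 0, 0, 0); (0, 2, 0, 0, 0, 0, 0); (0, 1, 1, 1, 1, 0, 0); (0, 0, 0, 0, 0, 2, 2); (0, 0, 0, 0, 0, 0, 1))


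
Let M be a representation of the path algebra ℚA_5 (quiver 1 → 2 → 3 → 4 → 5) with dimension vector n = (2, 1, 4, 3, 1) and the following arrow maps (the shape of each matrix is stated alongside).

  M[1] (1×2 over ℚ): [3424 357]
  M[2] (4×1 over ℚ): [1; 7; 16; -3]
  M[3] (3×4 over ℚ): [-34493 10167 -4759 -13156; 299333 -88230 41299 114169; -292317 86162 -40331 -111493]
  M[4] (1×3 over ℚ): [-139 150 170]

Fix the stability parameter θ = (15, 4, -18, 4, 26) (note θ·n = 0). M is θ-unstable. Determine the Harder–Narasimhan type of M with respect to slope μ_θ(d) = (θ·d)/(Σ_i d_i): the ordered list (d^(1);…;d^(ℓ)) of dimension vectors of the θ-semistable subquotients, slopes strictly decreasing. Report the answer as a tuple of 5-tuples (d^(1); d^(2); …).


Interval decomposition of M: I[1,1], I[1,3], I[3,3], I[3,4], I[3,5], I[4,4].
HN type (ℓ=5): μ^(1)=26; μ^(2)=15; μ^(3)=4; μ^(4)=1/3; μ^(5)=-18

((0, 0, 0, 0, 1); (1, 0, 0, 0, 0); (0, 0, 0, 3, 0); (1, 1, 1, 0, 0); (0, 0, 3, 0, 0))


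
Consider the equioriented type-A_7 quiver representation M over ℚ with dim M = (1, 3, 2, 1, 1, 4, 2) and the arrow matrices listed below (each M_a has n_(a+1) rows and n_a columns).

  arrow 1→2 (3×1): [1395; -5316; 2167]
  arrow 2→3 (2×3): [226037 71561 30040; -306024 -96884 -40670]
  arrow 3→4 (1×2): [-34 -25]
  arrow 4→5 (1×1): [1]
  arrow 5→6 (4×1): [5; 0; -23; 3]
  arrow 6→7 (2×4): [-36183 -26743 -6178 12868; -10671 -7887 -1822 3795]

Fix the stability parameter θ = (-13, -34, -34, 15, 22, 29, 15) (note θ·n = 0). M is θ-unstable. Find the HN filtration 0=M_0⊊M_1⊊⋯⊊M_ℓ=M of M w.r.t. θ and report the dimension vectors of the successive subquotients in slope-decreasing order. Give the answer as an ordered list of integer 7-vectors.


Interval decomposition of M: I[1,7], I[2,2], I[2,3], I[6,6]^2, I[6,7].
HN type (ℓ=5): μ^(1)=29; μ^(2)=22; μ^(3)=15; μ^(4)=-27; μ^(5)=-34

((0, 0, 0, 0, 0, 2, 0); (0, 0, 0, 0, 1, 2, 2); (0, 0, 0, 1, 0, 0, 0); (1, 1, 1, 0, 0, 0, 0); (0, 2, 1, 0, 0, 0, 0))


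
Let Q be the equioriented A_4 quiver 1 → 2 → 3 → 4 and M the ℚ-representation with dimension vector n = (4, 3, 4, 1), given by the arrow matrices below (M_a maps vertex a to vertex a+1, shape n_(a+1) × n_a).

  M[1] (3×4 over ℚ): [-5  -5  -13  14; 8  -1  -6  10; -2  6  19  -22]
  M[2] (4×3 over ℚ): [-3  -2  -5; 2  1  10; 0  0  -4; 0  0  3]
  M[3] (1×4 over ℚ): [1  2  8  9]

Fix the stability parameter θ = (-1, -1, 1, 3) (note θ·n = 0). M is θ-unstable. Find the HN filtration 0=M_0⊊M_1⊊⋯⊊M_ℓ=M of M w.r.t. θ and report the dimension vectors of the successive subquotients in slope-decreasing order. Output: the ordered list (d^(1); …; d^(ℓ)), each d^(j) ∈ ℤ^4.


Barcode: M ≅ I[1,1], I[1,3]^2, I[1,4], I[3,3]. HN layers by μ_θ (3 steps, strictly decreasing):
  μ^(1)=3; μ^(2)=1; μ^(3)=-1

((0, 0, 0, 1); (0, 0, 4, 0); (4, 3, 0, 0))


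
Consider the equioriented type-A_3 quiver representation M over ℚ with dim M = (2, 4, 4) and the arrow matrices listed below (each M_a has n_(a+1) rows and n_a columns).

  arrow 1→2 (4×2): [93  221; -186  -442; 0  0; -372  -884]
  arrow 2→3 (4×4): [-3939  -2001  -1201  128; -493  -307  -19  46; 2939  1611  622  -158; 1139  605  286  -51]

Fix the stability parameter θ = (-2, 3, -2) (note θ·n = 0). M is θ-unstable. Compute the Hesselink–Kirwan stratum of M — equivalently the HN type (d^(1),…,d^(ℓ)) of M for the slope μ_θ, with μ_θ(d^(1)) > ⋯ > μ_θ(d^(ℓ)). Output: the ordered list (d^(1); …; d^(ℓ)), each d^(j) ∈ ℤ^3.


Via rank(M_{q-1}∘⋯∘M_p): M ≅ I[1,1], I[1,3], I[2,2], I[2,3]^2, I[3,3].
μ_θ-semistable layers: μ^(1)=3; μ^(2)=1/2; μ^(3)=-2

((0, 1, 0); (0, 3, 3); (2, 0, 1))


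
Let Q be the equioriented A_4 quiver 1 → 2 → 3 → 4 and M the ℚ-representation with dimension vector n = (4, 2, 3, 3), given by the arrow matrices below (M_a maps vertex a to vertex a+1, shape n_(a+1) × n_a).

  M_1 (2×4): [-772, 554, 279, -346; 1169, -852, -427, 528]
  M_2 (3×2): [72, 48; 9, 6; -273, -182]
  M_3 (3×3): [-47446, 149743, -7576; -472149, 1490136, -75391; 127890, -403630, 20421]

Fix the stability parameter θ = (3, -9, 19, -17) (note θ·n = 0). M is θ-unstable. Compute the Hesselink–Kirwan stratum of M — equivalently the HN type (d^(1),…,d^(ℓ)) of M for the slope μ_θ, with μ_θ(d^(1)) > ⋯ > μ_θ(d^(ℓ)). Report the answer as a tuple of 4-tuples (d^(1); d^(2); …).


Barcode: M ≅ I[1,1]^2, I[1,2], I[1,4], I[3,4]^2. HN layers by μ_θ (3 steps, strictly decreasing):
  μ^(1)=3; μ^(2)=1; μ^(3)=-3

((2, 0, 0, 0); (0, 0, 3, 3); (2, 2, 0, 0))


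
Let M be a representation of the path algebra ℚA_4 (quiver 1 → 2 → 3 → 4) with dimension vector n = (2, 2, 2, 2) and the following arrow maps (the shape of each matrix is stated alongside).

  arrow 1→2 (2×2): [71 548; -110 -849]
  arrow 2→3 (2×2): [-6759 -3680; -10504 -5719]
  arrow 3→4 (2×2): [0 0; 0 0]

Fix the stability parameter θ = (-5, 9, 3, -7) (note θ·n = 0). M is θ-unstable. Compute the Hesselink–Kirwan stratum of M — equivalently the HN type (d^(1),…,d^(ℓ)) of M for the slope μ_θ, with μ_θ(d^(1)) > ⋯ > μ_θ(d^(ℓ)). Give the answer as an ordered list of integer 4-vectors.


Barcode: M ≅ I[1,3]^2, I[4,4]^2. HN layers by μ_θ (3 steps, strictly decreasing):
  μ^(1)=6; μ^(2)=-5; μ^(3)=-7

((0, 2, 2, 0); (2, 0, 0, 0); (0, 0, 0, 2))


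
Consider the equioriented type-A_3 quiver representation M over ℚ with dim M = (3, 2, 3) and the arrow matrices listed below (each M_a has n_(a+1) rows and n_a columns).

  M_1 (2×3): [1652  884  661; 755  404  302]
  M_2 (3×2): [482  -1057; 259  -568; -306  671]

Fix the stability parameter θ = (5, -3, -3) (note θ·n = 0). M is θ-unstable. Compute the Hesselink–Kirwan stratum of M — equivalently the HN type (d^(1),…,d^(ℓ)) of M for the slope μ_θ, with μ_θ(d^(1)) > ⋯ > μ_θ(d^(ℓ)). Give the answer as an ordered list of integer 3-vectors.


Interval decomposition of M: I[1,1], I[1,3]^2, I[3,3].
HN type (ℓ=3): μ^(1)=5; μ^(2)=-1/3; μ^(3)=-3

((1, 0, 0); (2, 2, 2); (0, 0, 1))


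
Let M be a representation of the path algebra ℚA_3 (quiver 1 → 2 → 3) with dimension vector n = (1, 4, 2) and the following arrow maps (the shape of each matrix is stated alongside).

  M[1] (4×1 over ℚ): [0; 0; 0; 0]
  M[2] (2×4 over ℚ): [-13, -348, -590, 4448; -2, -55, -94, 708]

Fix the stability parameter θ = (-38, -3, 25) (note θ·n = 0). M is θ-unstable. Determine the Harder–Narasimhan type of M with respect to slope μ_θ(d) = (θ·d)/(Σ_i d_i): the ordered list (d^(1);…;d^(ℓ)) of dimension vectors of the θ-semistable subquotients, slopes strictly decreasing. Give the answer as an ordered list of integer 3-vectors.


Via rank(M_{q-1}∘⋯∘M_p): M ≅ I[1,1], I[2,2]^2, I[2,3]^2.
μ_θ-semistable layers: μ^(1)=25; μ^(2)=-3; μ^(3)=-38

((0, 0, 2); (0, 4, 0); (1, 0, 0))


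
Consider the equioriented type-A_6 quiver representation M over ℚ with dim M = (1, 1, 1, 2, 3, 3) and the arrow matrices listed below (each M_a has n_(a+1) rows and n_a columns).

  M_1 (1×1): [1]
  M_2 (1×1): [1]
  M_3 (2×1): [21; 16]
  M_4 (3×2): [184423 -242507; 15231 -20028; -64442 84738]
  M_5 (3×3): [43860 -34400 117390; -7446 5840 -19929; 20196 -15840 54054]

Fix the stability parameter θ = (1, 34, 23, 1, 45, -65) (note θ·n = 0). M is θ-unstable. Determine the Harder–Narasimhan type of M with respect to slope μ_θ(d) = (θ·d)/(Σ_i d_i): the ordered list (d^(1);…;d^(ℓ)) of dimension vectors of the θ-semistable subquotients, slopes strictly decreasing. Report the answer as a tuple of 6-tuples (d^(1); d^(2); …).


Via rank(M_{q-1}∘⋯∘M_p): M ≅ I[1,5], I[4,5], I[5,6], I[6,6]^2.
μ_θ-semistable layers: μ^(1)=45; μ^(2)=58/3; μ^(3)=1; μ^(4)=-10; μ^(5)=-65

((0, 0, 0, 0, 2, 0); (0, 1, 1, 1, 0, 0); (1, 0, 0, 1, 0, 0); (0, 0, 0, 0, 1, 1); (0, 0, 0, 0, 0, 2))


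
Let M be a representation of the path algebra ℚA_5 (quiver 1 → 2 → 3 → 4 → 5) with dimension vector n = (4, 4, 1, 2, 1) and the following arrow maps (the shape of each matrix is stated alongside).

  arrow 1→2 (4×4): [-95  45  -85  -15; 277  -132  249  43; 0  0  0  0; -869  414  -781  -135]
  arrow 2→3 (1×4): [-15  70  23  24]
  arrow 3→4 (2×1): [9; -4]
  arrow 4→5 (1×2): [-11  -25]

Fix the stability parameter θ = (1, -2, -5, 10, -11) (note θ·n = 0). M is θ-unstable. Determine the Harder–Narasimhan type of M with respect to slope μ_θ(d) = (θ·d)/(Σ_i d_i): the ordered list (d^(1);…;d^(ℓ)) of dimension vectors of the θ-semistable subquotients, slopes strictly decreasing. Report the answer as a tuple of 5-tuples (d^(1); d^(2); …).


Via rank(M_{q-1}∘⋯∘M_p): M ≅ I[1,1]^2, I[1,2], I[1,5], I[2,2]^2, I[4,4].
μ_θ-semistable layers: μ^(1)=10; μ^(2)=1; μ^(3)=-1/2; μ^(4)=-2

((0, 0, 0, 1, 0); (2, 0, 0, 0, 0); (1, 1, 0, 1, 1); (1, 3, 1, 0, 0))


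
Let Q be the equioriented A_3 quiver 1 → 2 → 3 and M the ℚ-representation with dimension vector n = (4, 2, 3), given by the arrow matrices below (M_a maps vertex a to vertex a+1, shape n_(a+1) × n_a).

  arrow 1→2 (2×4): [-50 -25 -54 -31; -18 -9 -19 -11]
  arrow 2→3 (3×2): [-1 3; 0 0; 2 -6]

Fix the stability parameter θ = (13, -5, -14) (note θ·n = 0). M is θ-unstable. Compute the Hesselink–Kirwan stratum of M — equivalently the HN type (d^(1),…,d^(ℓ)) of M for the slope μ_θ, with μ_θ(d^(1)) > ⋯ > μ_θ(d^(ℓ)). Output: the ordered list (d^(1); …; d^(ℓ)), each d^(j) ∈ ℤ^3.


Barcode: M ≅ I[1,1]^2, I[1,2], I[1,3], I[3,3]^2. HN layers by μ_θ (4 steps, strictly decreasing):
  μ^(1)=13; μ^(2)=4; μ^(3)=-2; μ^(4)=-14

((2, 0, 0); (1, 1, 0); (1, 1, 1); (0, 0, 2))


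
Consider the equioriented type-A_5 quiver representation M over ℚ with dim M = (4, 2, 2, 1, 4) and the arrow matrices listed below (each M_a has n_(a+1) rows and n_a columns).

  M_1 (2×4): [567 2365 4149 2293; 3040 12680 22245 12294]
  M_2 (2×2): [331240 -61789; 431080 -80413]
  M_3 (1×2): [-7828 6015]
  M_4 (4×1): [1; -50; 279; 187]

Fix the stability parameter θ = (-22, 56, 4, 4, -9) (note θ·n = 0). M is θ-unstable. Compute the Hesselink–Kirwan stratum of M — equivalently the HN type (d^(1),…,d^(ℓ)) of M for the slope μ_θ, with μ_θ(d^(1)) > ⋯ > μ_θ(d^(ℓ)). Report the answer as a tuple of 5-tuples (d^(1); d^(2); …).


Interval decomposition of M: I[1,1]^2, I[1,2], I[1,5], I[3,3], I[5,5]^3.
HN type (ℓ=5): μ^(1)=56; μ^(2)=55/4; μ^(3)=4; μ^(4)=-9; μ^(5)=-22

((0, 1, 0, 0, 0); (0, 1, 1, 1, 1); (0, 0, 1, 0, 0); (0, 0, 0, 0, 3); (4, 0, 0, 0, 0))


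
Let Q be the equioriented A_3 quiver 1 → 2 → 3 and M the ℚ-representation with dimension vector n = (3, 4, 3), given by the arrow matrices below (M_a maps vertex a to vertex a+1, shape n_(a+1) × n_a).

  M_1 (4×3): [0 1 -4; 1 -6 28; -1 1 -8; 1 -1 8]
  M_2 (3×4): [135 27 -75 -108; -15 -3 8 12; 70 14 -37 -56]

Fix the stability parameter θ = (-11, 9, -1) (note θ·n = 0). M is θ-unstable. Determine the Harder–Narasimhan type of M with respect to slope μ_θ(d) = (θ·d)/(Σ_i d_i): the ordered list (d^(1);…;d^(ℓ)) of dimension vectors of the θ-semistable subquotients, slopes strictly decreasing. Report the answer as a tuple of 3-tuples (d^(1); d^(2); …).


Barcode: M ≅ I[1,1], I[1,2], I[1,3], I[2,2], I[2,3], I[3,3]. HN layers by μ_θ (4 steps, strictly decreasing):
  μ^(1)=9; μ^(2)=4; μ^(3)=-1; μ^(4)=-11

((0, 2, 0); (0, 2, 2); (0, 0, 1); (3, 0, 0))


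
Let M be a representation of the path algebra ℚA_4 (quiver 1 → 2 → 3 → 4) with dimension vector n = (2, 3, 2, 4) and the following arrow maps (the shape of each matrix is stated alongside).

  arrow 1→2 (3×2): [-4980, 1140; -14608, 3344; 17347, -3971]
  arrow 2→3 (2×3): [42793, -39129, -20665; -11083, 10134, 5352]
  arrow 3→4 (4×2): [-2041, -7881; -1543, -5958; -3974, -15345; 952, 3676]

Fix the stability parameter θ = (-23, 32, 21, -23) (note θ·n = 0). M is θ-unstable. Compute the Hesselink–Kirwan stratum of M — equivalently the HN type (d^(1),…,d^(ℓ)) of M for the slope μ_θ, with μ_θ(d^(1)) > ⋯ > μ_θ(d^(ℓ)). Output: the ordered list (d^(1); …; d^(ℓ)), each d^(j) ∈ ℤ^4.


Interval decomposition of M: I[1,1], I[1,4], I[2,2], I[2,4], I[4,4]^2.
HN type (ℓ=3): μ^(1)=32; μ^(2)=10; μ^(3)=-23

((0, 1, 0, 0); (0, 2, 2, 2); (2, 0, 0, 2))


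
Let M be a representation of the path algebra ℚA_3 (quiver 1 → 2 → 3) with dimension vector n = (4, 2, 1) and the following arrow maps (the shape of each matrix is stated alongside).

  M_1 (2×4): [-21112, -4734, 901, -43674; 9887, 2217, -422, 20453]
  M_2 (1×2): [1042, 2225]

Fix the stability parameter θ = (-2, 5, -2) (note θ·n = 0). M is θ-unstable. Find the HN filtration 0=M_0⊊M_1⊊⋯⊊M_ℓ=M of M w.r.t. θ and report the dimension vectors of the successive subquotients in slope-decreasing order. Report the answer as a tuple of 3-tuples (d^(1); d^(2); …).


Via rank(M_{q-1}∘⋯∘M_p): M ≅ I[1,1]^2, I[1,2], I[1,3].
μ_θ-semistable layers: μ^(1)=5; μ^(2)=3/2; μ^(3)=-2

((0, 1, 0); (0, 1, 1); (4, 0, 0))


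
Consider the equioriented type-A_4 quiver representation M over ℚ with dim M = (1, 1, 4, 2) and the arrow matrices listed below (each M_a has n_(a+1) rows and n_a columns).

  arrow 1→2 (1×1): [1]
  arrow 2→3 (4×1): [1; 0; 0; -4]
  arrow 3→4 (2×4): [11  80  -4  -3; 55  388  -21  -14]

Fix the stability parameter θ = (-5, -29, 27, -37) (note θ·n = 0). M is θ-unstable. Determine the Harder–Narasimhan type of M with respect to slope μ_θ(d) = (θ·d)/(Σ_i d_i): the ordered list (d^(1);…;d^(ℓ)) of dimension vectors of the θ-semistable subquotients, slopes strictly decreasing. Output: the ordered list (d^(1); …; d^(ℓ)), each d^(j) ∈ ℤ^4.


Interval decomposition of M: I[1,4], I[3,3]^2, I[3,4].
HN type (ℓ=3): μ^(1)=27; μ^(2)=-5; μ^(3)=-17

((0, 0, 2, 0); (0, 0, 2, 2); (1, 1, 0, 0))


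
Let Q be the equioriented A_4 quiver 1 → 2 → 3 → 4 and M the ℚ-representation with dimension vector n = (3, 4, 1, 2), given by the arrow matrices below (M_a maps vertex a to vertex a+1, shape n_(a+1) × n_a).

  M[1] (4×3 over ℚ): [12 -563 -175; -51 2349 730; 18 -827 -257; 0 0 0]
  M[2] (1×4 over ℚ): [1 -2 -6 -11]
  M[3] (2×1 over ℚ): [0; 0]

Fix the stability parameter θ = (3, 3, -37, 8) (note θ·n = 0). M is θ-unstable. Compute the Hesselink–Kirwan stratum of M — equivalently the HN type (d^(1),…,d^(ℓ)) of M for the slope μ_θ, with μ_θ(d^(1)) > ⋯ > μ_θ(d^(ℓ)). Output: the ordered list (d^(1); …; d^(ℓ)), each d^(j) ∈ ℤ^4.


Barcode: M ≅ I[1,1], I[1,2], I[1,3], I[2,2]^2, I[4,4]^2. HN layers by μ_θ (3 steps, strictly decreasing):
  μ^(1)=8; μ^(2)=3; μ^(3)=-31/3

((0, 0, 0, 2); (2, 3, 0, 0); (1, 1, 1, 0))


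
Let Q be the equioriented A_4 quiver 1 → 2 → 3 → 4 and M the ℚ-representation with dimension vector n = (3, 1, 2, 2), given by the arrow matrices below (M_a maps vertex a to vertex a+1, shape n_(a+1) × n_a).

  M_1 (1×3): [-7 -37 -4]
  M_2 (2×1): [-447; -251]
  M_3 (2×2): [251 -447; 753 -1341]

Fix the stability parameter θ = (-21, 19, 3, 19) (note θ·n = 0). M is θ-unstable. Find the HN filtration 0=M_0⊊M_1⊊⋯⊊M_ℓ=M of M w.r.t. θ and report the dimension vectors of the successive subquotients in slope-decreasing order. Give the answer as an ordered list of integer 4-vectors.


Interval decomposition of M: I[1,1]^2, I[1,3], I[3,4], I[4,4].
HN type (ℓ=4): μ^(1)=19; μ^(2)=11; μ^(3)=3; μ^(4)=-21

((0, 0, 0, 2); (0, 1, 1, 0); (0, 0, 1, 0); (3, 0, 0, 0))


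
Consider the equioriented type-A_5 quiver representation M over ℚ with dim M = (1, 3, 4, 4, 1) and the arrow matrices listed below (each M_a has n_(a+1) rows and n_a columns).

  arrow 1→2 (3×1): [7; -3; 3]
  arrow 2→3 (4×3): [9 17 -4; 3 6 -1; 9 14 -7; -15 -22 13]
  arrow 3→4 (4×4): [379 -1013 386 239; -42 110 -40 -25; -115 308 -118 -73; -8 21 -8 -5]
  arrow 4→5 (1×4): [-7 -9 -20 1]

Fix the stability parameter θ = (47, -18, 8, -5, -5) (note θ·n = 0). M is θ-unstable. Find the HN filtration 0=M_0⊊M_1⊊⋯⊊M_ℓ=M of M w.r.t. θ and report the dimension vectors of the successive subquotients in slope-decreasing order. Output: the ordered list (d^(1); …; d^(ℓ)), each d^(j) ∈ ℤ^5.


Interval decomposition of M: I[1,2], I[2,4], I[2,5], I[3,3], I[3,4], I[4,4].
HN type (ℓ=6): μ^(1)=29/2; μ^(2)=8; μ^(3)=3/2; μ^(4)=-2/3; μ^(5)=-5; μ^(6)=-18

((1, 1, 0, 0, 0); (0, 0, 1, 0, 0); (0, 0, 2, 2, 0); (0, 0, 1, 1, 1); (0, 0, 0, 1, 0); (0, 2, 0, 0, 0))


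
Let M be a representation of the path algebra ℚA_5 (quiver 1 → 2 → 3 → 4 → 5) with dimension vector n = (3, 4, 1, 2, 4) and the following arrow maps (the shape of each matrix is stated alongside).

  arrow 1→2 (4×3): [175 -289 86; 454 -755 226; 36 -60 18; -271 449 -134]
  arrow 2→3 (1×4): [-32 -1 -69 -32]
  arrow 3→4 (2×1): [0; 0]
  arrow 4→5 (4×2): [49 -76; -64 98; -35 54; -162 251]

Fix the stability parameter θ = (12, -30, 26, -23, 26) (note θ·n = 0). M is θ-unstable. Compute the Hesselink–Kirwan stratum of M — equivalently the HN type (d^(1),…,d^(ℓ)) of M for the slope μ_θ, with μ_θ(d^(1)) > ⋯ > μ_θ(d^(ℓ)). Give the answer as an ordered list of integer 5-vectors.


Barcode: M ≅ I[1,2]^2, I[1,3], I[2,2], I[4,5]^2, I[5,5]^2. HN layers by μ_θ (4 steps, strictly decreasing):
  μ^(1)=26; μ^(2)=-9; μ^(3)=-23; μ^(4)=-30

((0, 0, 1, 0, 4); (3, 3, 0, 0, 0); (0, 0, 0, 2, 0); (0, 1, 0, 0, 0))


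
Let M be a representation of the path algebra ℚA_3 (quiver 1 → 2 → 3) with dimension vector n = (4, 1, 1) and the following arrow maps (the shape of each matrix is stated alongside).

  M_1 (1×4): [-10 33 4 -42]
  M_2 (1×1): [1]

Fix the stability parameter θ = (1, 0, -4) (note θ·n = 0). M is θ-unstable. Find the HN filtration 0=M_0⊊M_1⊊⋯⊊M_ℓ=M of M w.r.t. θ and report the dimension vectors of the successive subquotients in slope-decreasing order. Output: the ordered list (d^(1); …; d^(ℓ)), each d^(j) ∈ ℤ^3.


Via rank(M_{q-1}∘⋯∘M_p): M ≅ I[1,1]^3, I[1,3].
μ_θ-semistable layers: μ^(1)=1; μ^(2)=-1

((3, 0, 0); (1, 1, 1))


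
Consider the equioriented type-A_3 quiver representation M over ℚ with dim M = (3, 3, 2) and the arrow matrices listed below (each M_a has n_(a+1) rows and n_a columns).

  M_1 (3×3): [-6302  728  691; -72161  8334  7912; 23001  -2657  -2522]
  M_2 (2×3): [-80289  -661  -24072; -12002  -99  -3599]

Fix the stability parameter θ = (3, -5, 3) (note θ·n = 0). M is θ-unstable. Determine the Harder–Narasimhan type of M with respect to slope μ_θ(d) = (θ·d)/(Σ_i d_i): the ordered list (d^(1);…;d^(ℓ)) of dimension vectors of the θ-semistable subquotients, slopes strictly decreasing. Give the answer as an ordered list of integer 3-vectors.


Via rank(M_{q-1}∘⋯∘M_p): M ≅ I[1,2], I[1,3]^2.
μ_θ-semistable layers: μ^(1)=3; μ^(2)=-1

((0, 0, 2); (3, 3, 0))


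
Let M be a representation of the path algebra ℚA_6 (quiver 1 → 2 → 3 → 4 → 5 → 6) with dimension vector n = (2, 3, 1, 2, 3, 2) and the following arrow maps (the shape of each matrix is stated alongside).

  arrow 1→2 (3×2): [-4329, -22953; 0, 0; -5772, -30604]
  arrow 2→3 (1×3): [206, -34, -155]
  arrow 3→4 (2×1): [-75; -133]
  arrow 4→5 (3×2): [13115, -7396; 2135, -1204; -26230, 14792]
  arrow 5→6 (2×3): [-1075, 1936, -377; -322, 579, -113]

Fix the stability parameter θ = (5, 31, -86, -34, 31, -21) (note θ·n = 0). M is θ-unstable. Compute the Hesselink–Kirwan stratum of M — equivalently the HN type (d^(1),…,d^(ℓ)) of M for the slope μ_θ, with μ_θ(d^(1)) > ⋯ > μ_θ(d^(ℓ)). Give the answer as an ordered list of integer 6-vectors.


Barcode: M ≅ I[1,1], I[1,6], I[2,2]^2, I[4,4], I[5,5], I[5,6]. HN layers by μ_θ (4 steps, strictly decreasing):
  μ^(1)=31; μ^(2)=5; μ^(3)=-21; μ^(4)=-34

((0, 2, 0, 0, 1, 0); (1, 0, 0, 0, 2, 2); (1, 1, 1, 1, 0, 0); (0, 0, 0, 1, 0, 0))


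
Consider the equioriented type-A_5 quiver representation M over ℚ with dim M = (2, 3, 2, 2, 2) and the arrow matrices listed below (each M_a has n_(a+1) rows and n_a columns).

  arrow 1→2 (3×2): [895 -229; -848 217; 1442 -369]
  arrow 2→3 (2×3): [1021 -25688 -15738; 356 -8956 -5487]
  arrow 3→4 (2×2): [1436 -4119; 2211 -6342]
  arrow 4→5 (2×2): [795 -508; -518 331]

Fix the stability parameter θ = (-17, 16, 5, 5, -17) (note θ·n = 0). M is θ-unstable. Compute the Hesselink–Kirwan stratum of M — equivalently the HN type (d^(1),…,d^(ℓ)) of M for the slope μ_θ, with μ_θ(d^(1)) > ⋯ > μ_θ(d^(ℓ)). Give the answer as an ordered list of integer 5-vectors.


Barcode: M ≅ I[1,5]^2, I[2,2]. HN layers by μ_θ (3 steps, strictly decreasing):
  μ^(1)=16; μ^(2)=9/4; μ^(3)=-17

((0, 1, 0, 0, 0); (0, 2, 2, 2, 2); (2, 0, 0, 0, 0))


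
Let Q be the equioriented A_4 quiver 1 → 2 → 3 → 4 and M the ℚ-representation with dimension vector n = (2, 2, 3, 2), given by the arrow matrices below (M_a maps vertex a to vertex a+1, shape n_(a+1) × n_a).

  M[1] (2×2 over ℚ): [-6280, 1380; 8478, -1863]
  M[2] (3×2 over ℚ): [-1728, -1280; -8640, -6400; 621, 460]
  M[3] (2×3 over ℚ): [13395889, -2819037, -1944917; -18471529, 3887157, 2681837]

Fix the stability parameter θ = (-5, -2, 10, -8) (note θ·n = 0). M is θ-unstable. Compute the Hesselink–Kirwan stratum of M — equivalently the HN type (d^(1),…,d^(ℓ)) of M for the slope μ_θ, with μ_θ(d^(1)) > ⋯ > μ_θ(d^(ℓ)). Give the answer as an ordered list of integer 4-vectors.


Interval decomposition of M: I[1,1], I[1,2], I[2,4], I[3,3]^2, I[4,4].
HN type (ℓ=5): μ^(1)=10; μ^(2)=1; μ^(3)=-2; μ^(4)=-5; μ^(5)=-8

((0, 0, 2, 0); (0, 0, 1, 1); (0, 2, 0, 0); (2, 0, 0, 0); (0, 0, 0, 1))


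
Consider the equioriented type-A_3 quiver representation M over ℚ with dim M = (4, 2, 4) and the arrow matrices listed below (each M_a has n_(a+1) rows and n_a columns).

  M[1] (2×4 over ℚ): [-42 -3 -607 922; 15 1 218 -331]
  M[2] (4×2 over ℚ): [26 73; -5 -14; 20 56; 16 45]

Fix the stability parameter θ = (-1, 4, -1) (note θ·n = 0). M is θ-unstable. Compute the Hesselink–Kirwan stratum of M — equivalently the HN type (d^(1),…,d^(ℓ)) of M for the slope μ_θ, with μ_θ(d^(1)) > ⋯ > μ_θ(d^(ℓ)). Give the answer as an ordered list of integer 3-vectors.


Via rank(M_{q-1}∘⋯∘M_p): M ≅ I[1,1]^2, I[1,3]^2, I[3,3]^2.
μ_θ-semistable layers: μ^(1)=3/2; μ^(2)=-1

((0, 2, 2); (4, 0, 2))


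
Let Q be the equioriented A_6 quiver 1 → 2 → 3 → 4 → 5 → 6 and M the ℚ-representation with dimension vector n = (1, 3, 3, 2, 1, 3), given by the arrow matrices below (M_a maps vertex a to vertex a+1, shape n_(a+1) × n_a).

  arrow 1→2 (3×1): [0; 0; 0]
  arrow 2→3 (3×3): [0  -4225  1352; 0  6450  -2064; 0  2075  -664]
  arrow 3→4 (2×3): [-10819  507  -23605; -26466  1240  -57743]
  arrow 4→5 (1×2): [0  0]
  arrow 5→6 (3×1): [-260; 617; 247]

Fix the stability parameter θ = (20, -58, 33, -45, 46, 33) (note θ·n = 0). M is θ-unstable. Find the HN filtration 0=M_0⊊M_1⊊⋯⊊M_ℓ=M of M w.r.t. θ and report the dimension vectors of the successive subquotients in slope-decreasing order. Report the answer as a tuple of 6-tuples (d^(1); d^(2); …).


Via rank(M_{q-1}∘⋯∘M_p): M ≅ I[1,1], I[2,2]^2, I[2,4], I[3,3], I[3,4], I[5,6], I[6,6]^2.
μ_θ-semistable layers: μ^(1)=79/2; μ^(2)=33; μ^(3)=20; μ^(4)=-6; μ^(5)=-58

((0, 0, 0, 0, 1, 1); (0, 0, 1, 0, 0, 2); (1, 0, 0, 0, 0, 0); (0, 0, 2, 2, 0, 0); (0, 3, 0, 0, 0, 0))


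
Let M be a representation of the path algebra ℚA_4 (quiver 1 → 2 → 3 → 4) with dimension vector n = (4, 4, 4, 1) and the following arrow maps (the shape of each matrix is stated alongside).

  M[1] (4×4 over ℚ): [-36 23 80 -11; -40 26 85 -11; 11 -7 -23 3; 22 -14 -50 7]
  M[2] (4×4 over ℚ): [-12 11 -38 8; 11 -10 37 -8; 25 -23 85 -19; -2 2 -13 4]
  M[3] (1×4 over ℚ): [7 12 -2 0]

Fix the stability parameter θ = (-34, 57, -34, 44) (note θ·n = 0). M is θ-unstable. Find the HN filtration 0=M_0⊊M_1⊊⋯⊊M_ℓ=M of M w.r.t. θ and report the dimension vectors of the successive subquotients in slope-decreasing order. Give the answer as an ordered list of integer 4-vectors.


Barcode: M ≅ I[1,3]^3, I[1,4]. HN layers by μ_θ (3 steps, strictly decreasing):
  μ^(1)=44; μ^(2)=23/2; μ^(3)=-34

((0, 0, 0, 1); (0, 4, 4, 0); (4, 0, 0, 0))


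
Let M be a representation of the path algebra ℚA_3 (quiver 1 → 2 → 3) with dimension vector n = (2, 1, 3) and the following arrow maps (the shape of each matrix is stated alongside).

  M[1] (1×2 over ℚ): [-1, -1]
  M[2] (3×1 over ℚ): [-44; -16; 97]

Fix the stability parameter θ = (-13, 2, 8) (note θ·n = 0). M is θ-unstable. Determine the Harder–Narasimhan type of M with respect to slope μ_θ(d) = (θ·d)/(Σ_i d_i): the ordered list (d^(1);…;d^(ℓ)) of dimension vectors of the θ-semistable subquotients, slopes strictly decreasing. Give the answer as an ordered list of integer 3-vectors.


Interval decomposition of M: I[1,1], I[1,3], I[3,3]^2.
HN type (ℓ=3): μ^(1)=8; μ^(2)=2; μ^(3)=-13

((0, 0, 3); (0, 1, 0); (2, 0, 0))
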